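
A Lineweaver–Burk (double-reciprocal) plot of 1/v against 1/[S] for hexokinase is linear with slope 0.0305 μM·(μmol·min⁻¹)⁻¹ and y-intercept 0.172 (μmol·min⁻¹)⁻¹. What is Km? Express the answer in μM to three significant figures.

0.177 μM

y-intercept = 1/Vmax ⇒ Vmax = 5.81 μmol·min⁻¹; slope = Km/Vmax ⇒ Km = slope × Vmax.
Km = 0.0305 × 5.81 = 0.177 μM.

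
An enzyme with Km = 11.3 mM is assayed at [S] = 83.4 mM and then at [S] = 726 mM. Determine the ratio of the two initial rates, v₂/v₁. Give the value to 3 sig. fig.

1.12

Since Vmax cancels, v₂/v₁ = [S]₂(Km+[S]₁) / [S]₁(Km+[S]₂).
= 726×(11.3+83.4) / (83.4×(11.3+726)) = 68750/61490 = 1.12.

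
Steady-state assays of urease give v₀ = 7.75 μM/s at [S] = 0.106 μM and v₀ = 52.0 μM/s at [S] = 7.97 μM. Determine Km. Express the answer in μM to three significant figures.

0.665 μM

In reciprocal form, 1/v = (Km/Vmax)·(1/[S]) + 1/Vmax. The two points give (1/[S], 1/v) = (9.434, 0.1290) and (0.1255, 0.01923).
Slope = (0.1290 − 0.01923)/(9.434 − 0.1255) = 0.01180; intercept = 0.1290 − 0.01180×9.434 = 0.01775.
Vmax = 1/intercept = 56.3 μM/s; Km = slope × Vmax = 0.01180 × 56.3 = 0.665 μM.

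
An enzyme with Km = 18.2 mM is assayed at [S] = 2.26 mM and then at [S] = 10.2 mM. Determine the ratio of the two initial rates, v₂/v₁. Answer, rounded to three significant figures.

3.25

Since Vmax cancels, v₂/v₁ = [S]₂(Km+[S]₁) / [S]₁(Km+[S]₂).
= 10.2×(18.2+2.26) / (2.26×(18.2+10.2)) = 208.7/64.18 = 3.25.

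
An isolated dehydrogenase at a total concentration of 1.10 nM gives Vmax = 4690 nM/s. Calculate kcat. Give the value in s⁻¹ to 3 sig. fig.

kcat = Vmax/[E]total = 4690 nM/s / 1.10 nM = 4260 s⁻¹.

4260 s⁻¹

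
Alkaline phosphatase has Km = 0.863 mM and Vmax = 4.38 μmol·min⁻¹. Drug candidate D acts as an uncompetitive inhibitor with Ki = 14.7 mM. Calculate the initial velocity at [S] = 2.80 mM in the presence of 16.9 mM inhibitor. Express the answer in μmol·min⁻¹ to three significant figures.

With α = 1 + [I]/Ki = 1 + 16.9/14.7 = 2.150, the uncompetitive rate law is v = (Vmax/α)·[S] / (Km/α + [S]).
v = (4.38/2.150)×2.80 / (0.863/2.150 + 2.80) = 5.705/3.201 = 1.78 μmol·min⁻¹.

1.78 μmol·min⁻¹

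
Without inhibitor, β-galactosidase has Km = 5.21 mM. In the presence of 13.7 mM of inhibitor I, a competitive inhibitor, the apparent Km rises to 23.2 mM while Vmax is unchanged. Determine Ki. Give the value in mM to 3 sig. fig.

Competitive: Km,app = α·Km with α = 1 + [I]/Ki.
α = Km,app/Km = 23.2/5.21 = 4.453.
Since α = 1 + [I]/Ki, [I]/Ki = 4.453 − 1 = 3.453 and Ki = 13.7/3.453 = 3.97 mM.

3.97 mM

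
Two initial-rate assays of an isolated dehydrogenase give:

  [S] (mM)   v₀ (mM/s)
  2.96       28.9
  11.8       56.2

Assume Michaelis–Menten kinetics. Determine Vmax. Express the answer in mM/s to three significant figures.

In reciprocal form, 1/v = (Km/Vmax)·(1/[S]) + 1/Vmax. The two points give (1/[S], 1/v) = (0.3378, 0.03460) and (0.08475, 0.01779).
Slope = (0.03460 − 0.01779)/(0.3378 − 0.08475) = 0.06641; intercept = 0.03460 − 0.06641×0.3378 = 0.01217.
Vmax = 1/intercept = 82.2 mM/s; Km = slope × Vmax = 0.06641 × 82.2 = 5.46 mM.

82.2 mM/s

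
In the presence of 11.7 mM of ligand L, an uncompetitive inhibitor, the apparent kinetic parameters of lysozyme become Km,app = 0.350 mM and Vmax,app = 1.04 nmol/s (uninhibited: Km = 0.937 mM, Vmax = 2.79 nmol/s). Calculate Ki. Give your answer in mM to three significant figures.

6.95 mM

Uncompetitive: Vmax,app = Vmax/α (and Km,app = Km/α) with α = 1 + [I]/Ki.
α = Vmax/Vmax,app = 2.79/1.04 = 2.683.
Ki = [I]/(α − 1) = 11.7/1.683 = 6.95 mM.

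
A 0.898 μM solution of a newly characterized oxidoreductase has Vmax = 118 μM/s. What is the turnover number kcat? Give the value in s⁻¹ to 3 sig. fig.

131 s⁻¹

kcat = Vmax/[E]total = 118 μM/s / 0.898 μM = 131 s⁻¹.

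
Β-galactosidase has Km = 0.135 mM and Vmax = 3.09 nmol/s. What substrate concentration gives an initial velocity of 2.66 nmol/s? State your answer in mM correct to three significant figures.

0.835 mM

The required fractional saturation is v/Vmax = 2.66/3.09 = 0.8608.
Then [S]/(Km+[S]) = 0.8608 ⇒ [S] = 0.135 × 0.8608/(1 − 0.8608) = 0.835 mM.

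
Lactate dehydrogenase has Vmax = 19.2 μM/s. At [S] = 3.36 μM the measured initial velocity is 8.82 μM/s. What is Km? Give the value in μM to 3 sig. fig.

v/Vmax = 8.82/19.2 = 0.4594 = [S]/(Km+[S]).
So Km + [S] = [S]/0.4594 = 7.314 μM, giving Km = 7.314 − 3.36 = 3.95 μM.

3.95 μM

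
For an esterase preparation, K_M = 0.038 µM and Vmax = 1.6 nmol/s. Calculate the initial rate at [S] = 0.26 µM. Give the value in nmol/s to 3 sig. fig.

1.40 nmol/s

v = Vmax·[S]/(Km + [S]) = 1.6 × 0.26 / (0.038 + 0.26)
  = 0.4160 / 0.2980 = 1.40 nmol/s.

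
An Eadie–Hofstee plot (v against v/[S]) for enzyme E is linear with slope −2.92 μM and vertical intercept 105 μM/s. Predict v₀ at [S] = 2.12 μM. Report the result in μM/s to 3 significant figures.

In the Eadie–Hofstee form v = Vmax − Km·(v/[S]), the slope is −Km and the intercept is Vmax, so Km = 2.92 μM and Vmax = 105 μM/s.
v = 105 × 2.12/(2.92 + 2.12) = 44.2 μM/s.

44.2 μM/s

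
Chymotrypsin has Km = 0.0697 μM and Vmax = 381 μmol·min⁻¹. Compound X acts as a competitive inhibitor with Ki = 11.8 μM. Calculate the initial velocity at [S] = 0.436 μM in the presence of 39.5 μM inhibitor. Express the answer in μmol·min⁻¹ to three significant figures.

α = 1 + [I]/Ki = 1 + 39.5/11.8 = 4.347.
For a competitive inhibitor, Vmax is unchanged and the apparent Km becomes α·Km: Km,app = 0.303 μM, Vmax,app = 381 μmol·min⁻¹.
v = Vmax,app·[S]/(Km,app + [S]) = 381 × 0.436/(0.303 + 0.436) = 225 μmol·min⁻¹.

225 μmol·min⁻¹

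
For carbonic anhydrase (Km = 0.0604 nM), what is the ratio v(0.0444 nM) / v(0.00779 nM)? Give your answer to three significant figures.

Since Vmax cancels, v₂/v₁ = [S]₂(Km+[S]₁) / [S]₁(Km+[S]₂).
= 0.0444×(0.0604+0.00779) / (0.00779×(0.0604+0.0444)) = 0.003028/0.0008164 = 3.71.

3.71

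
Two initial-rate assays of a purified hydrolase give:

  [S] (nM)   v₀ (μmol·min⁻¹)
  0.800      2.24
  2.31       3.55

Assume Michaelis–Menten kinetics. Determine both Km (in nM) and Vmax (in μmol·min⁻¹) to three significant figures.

Km = 1.04 nM; Vmax = 5.14 μmol·min⁻¹

From v = Vmax[S]/(Km+[S]), each point gives Vmax = v(Km+[S])/[S].
Equating: 2.24(Km+0.800)/0.800 = 3.55(Km+2.31)/2.31.
2.800·Km + 2.24 = 1.537·Km + 3.55, so (2.800 − 1.537)·Km = 3.55 − 2.24.
Km = 1.310/1.263 = 1.04 nM; then Vmax = 2.24(1.04+0.800)/0.800 = 5.14 μmol·min⁻¹.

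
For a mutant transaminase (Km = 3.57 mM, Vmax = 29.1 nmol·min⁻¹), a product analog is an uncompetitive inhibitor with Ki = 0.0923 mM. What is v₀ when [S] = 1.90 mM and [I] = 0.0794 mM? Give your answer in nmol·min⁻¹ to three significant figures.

7.78 nmol·min⁻¹

α = 1 + [I]/Ki = 1 + 0.0794/0.0923 = 1.860.
For an uncompetitive inhibitor, both parameters are divided by α, giving Vmax/α and Km/α: Km,app = 1.92 mM, Vmax,app = 15.6 nmol·min⁻¹.
v = Vmax,app·[S]/(Km,app + [S]) = 15.6 × 1.90/(1.92 + 1.90) = 7.78 nmol·min⁻¹.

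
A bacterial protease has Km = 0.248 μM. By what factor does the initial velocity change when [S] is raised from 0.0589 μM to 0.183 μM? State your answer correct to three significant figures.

2.21

The fractional saturations are [S]/(Km+[S]) = 0.0589/0.3069 = 0.1919 and 0.183/0.4310 = 0.4246.
v₂/v₁ is just their ratio: 0.4246/0.1919 = 2.21.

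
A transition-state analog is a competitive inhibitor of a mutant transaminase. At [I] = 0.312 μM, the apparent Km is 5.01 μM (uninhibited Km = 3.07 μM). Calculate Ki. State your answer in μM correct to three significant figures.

0.494 μM

Competitive: Km,app = α·Km with α = 1 + [I]/Ki.
α = Km,app/Km = 5.01/3.07 = 1.632.
Since α = 1 + [I]/Ki, [I]/Ki = 1.632 − 1 = 0.6319 and Ki = 0.312/0.6319 = 0.494 μM.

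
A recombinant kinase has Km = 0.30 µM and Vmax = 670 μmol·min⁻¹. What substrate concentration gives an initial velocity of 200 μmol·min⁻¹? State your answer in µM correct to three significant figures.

0.128 µM

The required fractional saturation is v/Vmax = 200/670 = 0.2985.
Then [S]/(Km+[S]) = 0.2985 ⇒ [S] = 0.30 × 0.2985/(1 − 0.2985) = 0.128 µM.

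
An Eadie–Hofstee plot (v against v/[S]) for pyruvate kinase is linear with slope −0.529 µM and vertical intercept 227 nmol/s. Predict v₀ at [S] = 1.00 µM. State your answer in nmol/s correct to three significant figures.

148 nmol/s

In the Eadie–Hofstee form v = Vmax − Km·(v/[S]), the slope is −Km and the intercept is Vmax, so Km = 0.529 µM and Vmax = 227 nmol/s.
v = 227 × 1.00/(0.529 + 1.00) = 148 nmol/s.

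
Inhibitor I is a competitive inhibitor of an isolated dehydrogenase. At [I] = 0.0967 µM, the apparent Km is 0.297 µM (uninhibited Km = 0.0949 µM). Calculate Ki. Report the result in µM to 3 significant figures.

Competitive: Km,app = α·Km with α = 1 + [I]/Ki.
α = Km,app/Km = 0.297/0.0949 = 3.130.
Since α = 1 + [I]/Ki, [I]/Ki = 3.130 − 1 = 2.130 and Ki = 0.0967/2.130 = 0.0454 µM.

0.0454 µM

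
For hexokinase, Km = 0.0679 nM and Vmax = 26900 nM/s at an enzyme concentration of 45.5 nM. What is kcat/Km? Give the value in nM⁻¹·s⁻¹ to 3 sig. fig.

8710 nM⁻¹·s⁻¹

kcat = Vmax/[E]total = 26900/45.5 = 591 s⁻¹.
kcat/Km = 591/0.0679 = 8710 nM⁻¹·s⁻¹.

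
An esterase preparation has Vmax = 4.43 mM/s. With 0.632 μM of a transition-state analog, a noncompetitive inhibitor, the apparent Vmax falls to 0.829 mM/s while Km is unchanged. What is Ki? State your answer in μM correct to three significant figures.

0.145 μM

Noncompetitive: Vmax,app = Vmax/α with α = 1 + [I]/Ki.
α = Vmax/Vmax,app = 4.43/0.829 = 5.344.
Ki = [I]/(α − 1) = 0.632/4.344 = 0.145 μM.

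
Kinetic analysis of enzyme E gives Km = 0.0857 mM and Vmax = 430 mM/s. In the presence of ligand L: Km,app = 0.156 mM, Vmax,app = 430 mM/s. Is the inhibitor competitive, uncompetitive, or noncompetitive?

competitive

Km increases (0.0857 → 0.156 mM) while Vmax is unchanged — the hallmark of competitive inhibition.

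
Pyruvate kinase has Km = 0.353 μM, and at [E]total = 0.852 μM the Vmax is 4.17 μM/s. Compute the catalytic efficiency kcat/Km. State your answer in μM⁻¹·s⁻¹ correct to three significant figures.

13.9 μM⁻¹·s⁻¹

kcat = Vmax/[E]total = 4.17/0.852 = 4.89 s⁻¹.
kcat/Km = 4.89/0.353 = 13.9 μM⁻¹·s⁻¹.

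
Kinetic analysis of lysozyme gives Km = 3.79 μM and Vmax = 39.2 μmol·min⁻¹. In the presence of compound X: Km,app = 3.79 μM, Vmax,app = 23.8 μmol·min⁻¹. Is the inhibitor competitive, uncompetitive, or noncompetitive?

Vmax decreases (39.2 → 23.8 μmol·min⁻¹) while Km is unchanged — pure noncompetitive inhibition.

noncompetitive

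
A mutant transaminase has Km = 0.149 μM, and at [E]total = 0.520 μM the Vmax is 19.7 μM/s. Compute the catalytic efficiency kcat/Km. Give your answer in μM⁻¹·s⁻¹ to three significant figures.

254 μM⁻¹·s⁻¹

kcat = Vmax/[E]total = 19.7/0.520 = 37.9 s⁻¹.
kcat/Km = 37.9/0.149 = 254 μM⁻¹·s⁻¹.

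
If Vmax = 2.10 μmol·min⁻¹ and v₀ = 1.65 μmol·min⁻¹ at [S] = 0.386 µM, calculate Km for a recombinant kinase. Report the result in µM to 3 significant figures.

0.105 µM

v/Vmax = 1.65/2.10 = 0.7857 = [S]/(Km+[S]).
So Km + [S] = [S]/0.7857 = 0.4913 µM, giving Km = 0.4913 − 0.386 = 0.105 µM.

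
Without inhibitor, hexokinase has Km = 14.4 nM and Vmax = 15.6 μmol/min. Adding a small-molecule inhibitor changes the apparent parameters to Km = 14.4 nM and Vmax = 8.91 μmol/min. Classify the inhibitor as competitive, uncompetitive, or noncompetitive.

Vmax decreases (15.6 → 8.91 μmol/min) while Km is unchanged — pure noncompetitive inhibition.

noncompetitive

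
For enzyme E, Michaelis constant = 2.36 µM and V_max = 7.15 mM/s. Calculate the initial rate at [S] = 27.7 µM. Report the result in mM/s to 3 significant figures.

[S]/(Km+[S]) = 27.7/30.06 = 0.9215, the fractional saturation.
v = 0.9215 × Vmax = 0.9215 × 7.15 = 6.59 mM/s.

6.59 mM/s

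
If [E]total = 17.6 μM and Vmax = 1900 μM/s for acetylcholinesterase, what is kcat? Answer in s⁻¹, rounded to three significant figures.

108 s⁻¹

kcat = Vmax/[E]total = 1900 μM/s / 17.6 μM = 108 s⁻¹.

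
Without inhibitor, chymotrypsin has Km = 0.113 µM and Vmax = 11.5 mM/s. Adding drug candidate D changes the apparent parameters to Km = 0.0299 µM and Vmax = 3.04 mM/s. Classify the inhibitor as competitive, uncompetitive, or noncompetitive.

uncompetitive

Both Km and Vmax decrease by the same factor (~3.78-fold) — characteristic of uncompetitive inhibition.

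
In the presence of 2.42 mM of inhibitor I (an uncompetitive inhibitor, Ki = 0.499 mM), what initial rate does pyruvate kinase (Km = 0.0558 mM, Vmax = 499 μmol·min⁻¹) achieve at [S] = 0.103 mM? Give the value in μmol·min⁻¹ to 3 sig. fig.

78.1 μmol·min⁻¹

With α = 1 + [I]/Ki = 1 + 2.42/0.499 = 5.850, the uncompetitive rate law is v = (Vmax/α)·[S] / (Km/α + [S]).
v = (499/5.850)×0.103 / (0.0558/5.850 + 0.103) = 8.786/0.1125 = 78.1 μmol·min⁻¹.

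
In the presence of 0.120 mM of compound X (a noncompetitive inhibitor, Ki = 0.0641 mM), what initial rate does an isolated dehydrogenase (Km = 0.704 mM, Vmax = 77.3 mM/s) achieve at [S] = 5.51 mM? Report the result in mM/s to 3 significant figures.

α = 1 + [I]/Ki = 1 + 0.120/0.0641 = 2.872.
For a noncompetitive inhibitor, Vmax is reduced to Vmax/α while Km is unchanged: Km,app = 0.704 mM, Vmax,app = 26.9 mM/s.
v = Vmax,app·[S]/(Km,app + [S]) = 26.9 × 5.51/(0.704 + 5.51) = 23.9 mM/s.

23.9 mM/s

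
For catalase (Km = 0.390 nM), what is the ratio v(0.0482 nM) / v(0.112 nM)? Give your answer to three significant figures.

0.493

Since Vmax cancels, v₂/v₁ = [S]₂(Km+[S]₁) / [S]₁(Km+[S]₂).
= 0.0482×(0.390+0.112) / (0.112×(0.390+0.0482)) = 0.02420/0.04908 = 0.493.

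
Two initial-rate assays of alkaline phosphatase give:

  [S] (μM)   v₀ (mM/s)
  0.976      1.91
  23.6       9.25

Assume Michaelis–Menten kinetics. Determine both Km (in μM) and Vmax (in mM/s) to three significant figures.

Km = 4.69 μM; Vmax = 11.1 mM/s

In reciprocal form, 1/v = (Km/Vmax)·(1/[S]) + 1/Vmax. The two points give (1/[S], 1/v) = (1.025, 0.5236) and (0.04237, 0.1081).
Slope = (0.5236 − 0.1081)/(1.025 − 0.04237) = 0.4230; intercept = 0.5236 − 0.4230×1.025 = 0.09019.
Vmax = 1/intercept = 11.1 mM/s; Km = slope × Vmax = 0.4230 × 11.1 = 4.69 μM.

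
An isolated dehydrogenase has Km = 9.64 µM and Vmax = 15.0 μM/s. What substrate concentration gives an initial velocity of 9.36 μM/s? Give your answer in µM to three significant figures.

Rearranging v = Vmax[S]/(Km+[S]) gives [S] = Km·v/(Vmax − v).
[S] = 9.64 × 9.36 / (15.0 − 9.36) = 90.23/5.640 = 16.0 µM.

16.0 µM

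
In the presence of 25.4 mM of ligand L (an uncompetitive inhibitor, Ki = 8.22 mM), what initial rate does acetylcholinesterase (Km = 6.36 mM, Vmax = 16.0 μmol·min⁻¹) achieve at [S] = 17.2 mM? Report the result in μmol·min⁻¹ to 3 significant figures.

3.59 μmol·min⁻¹

α = 1 + [I]/Ki = 1 + 25.4/8.22 = 4.090.
For an uncompetitive inhibitor, both parameters are divided by α, giving Vmax/α and Km/α: Km,app = 1.56 mM, Vmax,app = 3.91 μmol·min⁻¹.
v = Vmax,app·[S]/(Km,app + [S]) = 3.91 × 17.2/(1.56 + 17.2) = 3.59 μmol·min⁻¹.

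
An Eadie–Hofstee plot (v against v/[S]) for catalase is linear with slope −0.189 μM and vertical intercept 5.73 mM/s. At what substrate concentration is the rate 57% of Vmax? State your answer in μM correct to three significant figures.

0.251 μM

The Eadie–Hofstee slope gives Km = 0.189 μM (slope = −Km).
v/Vmax = [S]/(Km+[S]) = 0.57 ⇒ [S] = Km·0.57/(1−0.57) = 0.189 × 1.326 = 0.251 μM.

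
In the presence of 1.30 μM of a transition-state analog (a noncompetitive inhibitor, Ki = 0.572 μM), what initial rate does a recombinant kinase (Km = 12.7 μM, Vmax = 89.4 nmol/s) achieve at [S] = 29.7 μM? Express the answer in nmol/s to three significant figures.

19.1 nmol/s

α = 1 + [I]/Ki = 1 + 1.30/0.572 = 3.273.
For a noncompetitive inhibitor, Vmax is reduced to Vmax/α while Km is unchanged: Km,app = 12.7 μM, Vmax,app = 27.3 nmol/s.
v = Vmax,app·[S]/(Km,app + [S]) = 27.3 × 29.7/(12.7 + 29.7) = 19.1 nmol/s.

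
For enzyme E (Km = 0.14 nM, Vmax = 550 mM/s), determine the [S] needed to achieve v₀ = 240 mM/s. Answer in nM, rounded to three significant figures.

The required fractional saturation is v/Vmax = 240/550 = 0.4364.
Then [S]/(Km+[S]) = 0.4364 ⇒ [S] = 0.14 × 0.4364/(1 − 0.4364) = 0.108 nM.

0.108 nM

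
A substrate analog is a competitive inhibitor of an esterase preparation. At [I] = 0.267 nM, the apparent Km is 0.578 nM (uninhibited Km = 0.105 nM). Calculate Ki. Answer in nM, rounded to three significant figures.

0.0593 nM

Competitive: Km,app = α·Km with α = 1 + [I]/Ki.
α = Km,app/Km = 0.578/0.105 = 5.505.
Ki = [I]/(α − 1) = 0.267/4.505 = 0.0593 nM.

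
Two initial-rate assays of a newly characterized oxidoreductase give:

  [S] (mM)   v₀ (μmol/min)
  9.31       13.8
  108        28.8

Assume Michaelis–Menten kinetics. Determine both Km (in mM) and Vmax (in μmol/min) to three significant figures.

Km = 12.3 mM; Vmax = 32.1 μmol/min

In reciprocal form, 1/v = (Km/Vmax)·(1/[S]) + 1/Vmax. The two points give (1/[S], 1/v) = (0.1074, 0.07246) and (0.009259, 0.03472).
Slope = (0.07246 − 0.03472)/(0.1074 − 0.009259) = 0.3845; intercept = 0.07246 − 0.3845×0.1074 = 0.03116.
Vmax = 1/intercept = 32.1 μmol/min; Km = slope × Vmax = 0.3845 × 32.1 = 12.3 mM.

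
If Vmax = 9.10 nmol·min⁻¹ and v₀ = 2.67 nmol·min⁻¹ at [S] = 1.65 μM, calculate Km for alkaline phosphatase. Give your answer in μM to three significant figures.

3.97 μM

From v = Vmax[S]/(Km+[S]), Km = [S](Vmax − v)/v.
Km = 1.65 × (9.10 − 2.67) / 2.67 = 10.61/2.67 = 3.97 μM.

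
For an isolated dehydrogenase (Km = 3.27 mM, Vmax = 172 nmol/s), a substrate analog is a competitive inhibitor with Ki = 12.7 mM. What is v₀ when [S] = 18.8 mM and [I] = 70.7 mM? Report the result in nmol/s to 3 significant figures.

With α = 1 + [I]/Ki = 1 + 70.7/12.7 = 6.567, the competitive rate law is v = Vmax[S] / (αKm + [S]).
v = 172×18.8 / (6.567×3.27 + 18.8) = 3234/40.27 = 80.3 nmol/s.

80.3 nmol/s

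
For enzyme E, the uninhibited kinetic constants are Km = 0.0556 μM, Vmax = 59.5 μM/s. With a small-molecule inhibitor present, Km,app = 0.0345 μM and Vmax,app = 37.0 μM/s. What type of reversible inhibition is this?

Both Km and Vmax decrease by the same factor (~1.61-fold) — characteristic of uncompetitive inhibition.

uncompetitive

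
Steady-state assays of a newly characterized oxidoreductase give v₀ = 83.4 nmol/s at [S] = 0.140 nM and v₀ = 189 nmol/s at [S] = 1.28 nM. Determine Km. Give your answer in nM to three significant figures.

0.236 nM

In reciprocal form, 1/v = (Km/Vmax)·(1/[S]) + 1/Vmax. The two points give (1/[S], 1/v) = (7.143, 0.01199) and (0.7812, 0.005291).
Slope = (0.01199 − 0.005291)/(7.143 − 0.7812) = 0.001053; intercept = 0.01199 − 0.001053×7.143 = 0.004468.
Vmax = 1/intercept = 224 nmol/s; Km = slope × Vmax = 0.001053 × 224 = 0.236 nM.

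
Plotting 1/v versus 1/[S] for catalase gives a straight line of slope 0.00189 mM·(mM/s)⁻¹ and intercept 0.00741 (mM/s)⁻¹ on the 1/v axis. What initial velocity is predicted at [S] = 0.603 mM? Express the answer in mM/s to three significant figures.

94.8 mM/s

The y-intercept is 1/Vmax, so Vmax = 1/0.00741 = 135 mM/s.
The slope is Km/Vmax, so Km = 0.00189 × 135 = 0.255 mM.
Then v = 135 × 0.603/(0.255 + 0.603) = 94.8 mM/s.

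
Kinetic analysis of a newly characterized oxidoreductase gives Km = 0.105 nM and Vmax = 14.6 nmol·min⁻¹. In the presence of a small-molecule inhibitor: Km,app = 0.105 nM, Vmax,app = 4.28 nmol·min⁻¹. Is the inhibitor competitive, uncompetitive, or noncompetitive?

Vmax decreases (14.6 → 4.28 nmol·min⁻¹) while Km is unchanged — pure noncompetitive inhibition.

noncompetitive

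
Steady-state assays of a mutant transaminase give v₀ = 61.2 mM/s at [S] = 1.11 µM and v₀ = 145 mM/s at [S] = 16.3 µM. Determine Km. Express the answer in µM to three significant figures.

1.81 µM

In reciprocal form, 1/v = (Km/Vmax)·(1/[S]) + 1/Vmax. The two points give (1/[S], 1/v) = (0.9009, 0.01634) and (0.06135, 0.006897).
Slope = (0.01634 − 0.006897)/(0.9009 − 0.06135) = 0.01125; intercept = 0.01634 − 0.01125×0.9009 = 0.006206.
Vmax = 1/intercept = 161 mM/s; Km = slope × Vmax = 0.01125 × 161 = 1.81 µM.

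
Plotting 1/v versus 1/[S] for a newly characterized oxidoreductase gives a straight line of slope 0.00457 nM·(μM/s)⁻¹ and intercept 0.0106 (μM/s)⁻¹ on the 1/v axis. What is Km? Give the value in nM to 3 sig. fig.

y-intercept = 1/Vmax ⇒ Vmax = 94.3 μM/s; slope = Km/Vmax ⇒ Km = slope × Vmax.
Km = 0.00457 × 94.3 = 0.431 nM.

0.431 nM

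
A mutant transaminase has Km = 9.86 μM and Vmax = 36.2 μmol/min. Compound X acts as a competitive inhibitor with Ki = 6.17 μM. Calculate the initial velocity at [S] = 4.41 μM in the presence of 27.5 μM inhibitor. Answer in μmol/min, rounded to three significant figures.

With α = 1 + [I]/Ki = 1 + 27.5/6.17 = 5.457, the competitive rate law is v = Vmax[S] / (αKm + [S]).
v = 36.2×4.41 / (5.457×9.86 + 4.41) = 159.6/58.22 = 2.74 μmol/min.

2.74 μmol/min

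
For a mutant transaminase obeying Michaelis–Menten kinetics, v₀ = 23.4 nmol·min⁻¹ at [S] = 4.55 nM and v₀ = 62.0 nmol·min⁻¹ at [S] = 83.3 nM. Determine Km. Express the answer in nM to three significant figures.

From v = Vmax[S]/(Km+[S]), each point gives Vmax = v(Km+[S])/[S].
Equating: 23.4(Km+4.55)/4.55 = 62.0(Km+83.3)/83.3.
5.143·Km + 23.4 = 0.7443·Km + 62.0, so (5.143 − 0.7443)·Km = 62.0 − 23.4.
Km = 38.60/4.399 = 8.78 nM; then Vmax = 23.4(8.78+4.55)/4.55 = 68.5 nmol·min⁻¹.

8.78 nM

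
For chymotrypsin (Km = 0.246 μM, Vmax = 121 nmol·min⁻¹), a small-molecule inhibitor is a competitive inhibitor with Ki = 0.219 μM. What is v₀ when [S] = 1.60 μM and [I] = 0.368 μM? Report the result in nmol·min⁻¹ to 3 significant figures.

85.7 nmol·min⁻¹

α = 1 + [I]/Ki = 1 + 0.368/0.219 = 2.680.
For a competitive inhibitor, Vmax is unchanged and the apparent Km becomes α·Km: Km,app = 0.659 μM, Vmax,app = 121 nmol·min⁻¹.
v = Vmax,app·[S]/(Km,app + [S]) = 121 × 1.60/(0.659 + 1.60) = 85.7 nmol·min⁻¹.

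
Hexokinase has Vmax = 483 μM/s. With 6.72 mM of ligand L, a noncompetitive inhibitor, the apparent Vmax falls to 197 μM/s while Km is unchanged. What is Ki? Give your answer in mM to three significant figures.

4.63 mM

Noncompetitive: Vmax,app = Vmax/α with α = 1 + [I]/Ki.
α = Vmax/Vmax,app = 483/197 = 2.452.
Ki = [I]/(α − 1) = 6.72/1.452 = 4.63 mM.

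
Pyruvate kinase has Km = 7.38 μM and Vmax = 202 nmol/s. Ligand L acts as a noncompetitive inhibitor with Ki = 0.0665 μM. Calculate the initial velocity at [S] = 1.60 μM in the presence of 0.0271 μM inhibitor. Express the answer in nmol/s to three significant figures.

25.6 nmol/s

With α = 1 + [I]/Ki = 1 + 0.0271/0.0665 = 1.408, the noncompetitive rate law is v = (Vmax/α)·[S] / (Km + [S]).
v = (202/1.408)×1.60 / (7.38 + 1.60) = 229.6/8.980 = 25.6 nmol/s.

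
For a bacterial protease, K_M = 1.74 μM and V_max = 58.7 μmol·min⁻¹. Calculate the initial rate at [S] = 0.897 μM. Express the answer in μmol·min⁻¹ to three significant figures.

[S]/(Km+[S]) = 0.897/2.637 = 0.3402, the fractional saturation.
v = 0.3402 × Vmax = 0.3402 × 58.7 = 20.0 μmol·min⁻¹.

20.0 μmol·min⁻¹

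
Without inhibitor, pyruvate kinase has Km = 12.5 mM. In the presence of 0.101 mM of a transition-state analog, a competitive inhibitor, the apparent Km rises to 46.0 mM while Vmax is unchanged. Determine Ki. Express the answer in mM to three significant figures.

0.0377 mM

Competitive: Km,app = α·Km with α = 1 + [I]/Ki.
α = Km,app/Km = 46.0/12.5 = 3.680.
Ki = [I]/(α − 1) = 0.101/2.680 = 0.0377 mM.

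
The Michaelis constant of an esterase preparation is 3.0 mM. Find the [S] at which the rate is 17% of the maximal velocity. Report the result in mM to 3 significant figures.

v/Vmax = [S]/(Km+[S]) = 0.17, so [S] = Km·0.17/(1 − 0.17) = 3.0 × 0.2048.
[S] = 0.614 mM.

0.614 mM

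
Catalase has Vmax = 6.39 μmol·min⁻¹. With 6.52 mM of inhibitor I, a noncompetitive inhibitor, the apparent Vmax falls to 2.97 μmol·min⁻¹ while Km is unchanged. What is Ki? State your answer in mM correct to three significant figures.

5.66 mM

Noncompetitive: Vmax,app = Vmax/α with α = 1 + [I]/Ki.
α = Vmax/Vmax,app = 6.39/2.97 = 2.152.
Since α = 1 + [I]/Ki, [I]/Ki = 2.152 − 1 = 1.152 and Ki = 6.52/1.152 = 5.66 mM.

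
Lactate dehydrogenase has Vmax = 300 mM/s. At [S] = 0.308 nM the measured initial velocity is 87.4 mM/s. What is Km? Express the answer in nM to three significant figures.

From v = Vmax[S]/(Km+[S]), Km = [S](Vmax − v)/v.
Km = 0.308 × (300 − 87.4) / 87.4 = 65.48/87.4 = 0.749 nM.

0.749 nM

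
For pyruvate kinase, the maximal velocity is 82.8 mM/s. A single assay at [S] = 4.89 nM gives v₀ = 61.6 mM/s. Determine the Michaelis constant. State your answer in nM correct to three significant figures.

From v = Vmax[S]/(Km+[S]), Km = [S](Vmax − v)/v.
Km = 4.89 × (82.8 − 61.6) / 61.6 = 103.7/61.6 = 1.68 nM.

1.68 nM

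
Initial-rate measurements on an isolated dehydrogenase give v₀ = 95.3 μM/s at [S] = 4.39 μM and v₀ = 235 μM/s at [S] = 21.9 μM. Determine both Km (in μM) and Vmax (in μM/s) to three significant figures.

Km = 12.7 μM; Vmax = 372 μM/s

From v = Vmax[S]/(Km+[S]), each point gives Vmax = v(Km+[S])/[S].
Equating: 95.3(Km+4.39)/4.39 = 235(Km+21.9)/21.9.
21.71·Km + 95.3 = 10.73·Km + 235, so (21.71 − 10.73)·Km = 235 − 95.3.
Km = 139.7/10.98 = 12.7 μM; then Vmax = 95.3(12.7+4.39)/4.39 = 372 μM/s.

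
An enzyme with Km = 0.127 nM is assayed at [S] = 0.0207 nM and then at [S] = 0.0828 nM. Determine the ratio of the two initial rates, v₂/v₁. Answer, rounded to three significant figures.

The fractional saturations are [S]/(Km+[S]) = 0.0207/0.1477 = 0.1401 and 0.0828/0.2098 = 0.3947.
v₂/v₁ is just their ratio: 0.3947/0.1401 = 2.82.

2.82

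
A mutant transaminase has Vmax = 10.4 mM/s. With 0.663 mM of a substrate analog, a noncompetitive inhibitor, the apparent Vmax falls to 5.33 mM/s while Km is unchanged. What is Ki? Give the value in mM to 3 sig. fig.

0.697 mM

Noncompetitive: Vmax,app = Vmax/α with α = 1 + [I]/Ki.
α = Vmax/Vmax,app = 10.4/5.33 = 1.951.
Ki = [I]/(α − 1) = 0.663/0.9512 = 0.697 mM.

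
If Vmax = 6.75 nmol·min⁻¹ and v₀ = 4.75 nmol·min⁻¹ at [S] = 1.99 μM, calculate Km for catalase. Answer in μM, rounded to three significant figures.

From v = Vmax[S]/(Km+[S]), Km = [S](Vmax − v)/v.
Km = 1.99 × (6.75 − 4.75) / 4.75 = 3.980/4.75 = 0.838 μM.

0.838 μM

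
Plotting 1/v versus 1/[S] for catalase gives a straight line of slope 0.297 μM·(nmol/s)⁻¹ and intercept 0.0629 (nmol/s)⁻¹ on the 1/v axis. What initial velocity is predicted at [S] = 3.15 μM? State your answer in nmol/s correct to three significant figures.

6.36 nmol/s

The y-intercept is 1/Vmax, so Vmax = 1/0.0629 = 15.9 nmol/s.
The slope is Km/Vmax, so Km = 0.297 × 15.9 = 4.72 μM.
Then v = 15.9 × 3.15/(4.72 + 3.15) = 6.36 nmol/s.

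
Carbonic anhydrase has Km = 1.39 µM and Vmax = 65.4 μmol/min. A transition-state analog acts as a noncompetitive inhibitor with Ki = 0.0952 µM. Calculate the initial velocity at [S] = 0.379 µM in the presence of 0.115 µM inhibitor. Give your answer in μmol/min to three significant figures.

α = 1 + [I]/Ki = 1 + 0.115/0.0952 = 2.208.
For a noncompetitive inhibitor, Vmax is reduced to Vmax/α while Km is unchanged: Km,app = 1.39 µM, Vmax,app = 29.6 μmol/min.
v = Vmax,app·[S]/(Km,app + [S]) = 29.6 × 0.379/(1.39 + 0.379) = 6.35 μmol/min.

6.35 μmol/min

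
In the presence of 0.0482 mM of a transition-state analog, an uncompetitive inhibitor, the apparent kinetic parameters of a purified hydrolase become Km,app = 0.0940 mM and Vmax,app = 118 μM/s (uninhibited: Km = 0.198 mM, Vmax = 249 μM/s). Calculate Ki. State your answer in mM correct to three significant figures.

0.0434 mM

Uncompetitive: Vmax,app = Vmax/α (and Km,app = Km/α) with α = 1 + [I]/Ki.
α = Vmax/Vmax,app = 249/118 = 2.110.
Ki = [I]/(α − 1) = 0.0482/1.110 = 0.0434 mM.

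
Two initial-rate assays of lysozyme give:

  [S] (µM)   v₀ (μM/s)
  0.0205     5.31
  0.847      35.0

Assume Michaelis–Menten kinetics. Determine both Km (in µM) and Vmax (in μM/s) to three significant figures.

Km = 0.136 µM; Vmax = 40.6 μM/s

In reciprocal form, 1/v = (Km/Vmax)·(1/[S]) + 1/Vmax. The two points give (1/[S], 1/v) = (48.78, 0.1883) and (1.181, 0.02857).
Slope = (0.1883 − 0.02857)/(48.78 − 1.181) = 0.003356; intercept = 0.1883 − 0.003356×48.78 = 0.02461.
Vmax = 1/intercept = 40.6 μM/s; Km = slope × Vmax = 0.003356 × 40.6 = 0.136 µM.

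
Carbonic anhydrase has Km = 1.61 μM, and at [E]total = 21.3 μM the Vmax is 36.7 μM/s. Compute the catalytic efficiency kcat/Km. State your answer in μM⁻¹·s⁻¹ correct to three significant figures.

1.07 μM⁻¹·s⁻¹

kcat = Vmax/[E]total = 36.7/21.3 = 1.72 s⁻¹.
kcat/Km = 1.72/1.61 = 1.07 μM⁻¹·s⁻¹.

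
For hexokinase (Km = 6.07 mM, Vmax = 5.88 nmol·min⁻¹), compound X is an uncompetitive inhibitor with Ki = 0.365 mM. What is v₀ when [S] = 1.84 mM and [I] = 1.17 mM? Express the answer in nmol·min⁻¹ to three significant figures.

0.784 nmol·min⁻¹

With α = 1 + [I]/Ki = 1 + 1.17/0.365 = 4.205, the uncompetitive rate law is v = (Vmax/α)·[S] / (Km/α + [S]).
v = (5.88/4.205)×1.84 / (6.07/4.205 + 1.84) = 2.573/3.283 = 0.784 nmol·min⁻¹.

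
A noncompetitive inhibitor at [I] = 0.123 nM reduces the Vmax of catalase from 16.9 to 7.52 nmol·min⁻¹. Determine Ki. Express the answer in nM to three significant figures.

Noncompetitive: Vmax,app = Vmax/α with α = 1 + [I]/Ki.
α = Vmax/Vmax,app = 16.9/7.52 = 2.247.
Since α = 1 + [I]/Ki, [I]/Ki = 2.247 − 1 = 1.247 and Ki = 0.123/1.247 = 0.0986 nM.

0.0986 nM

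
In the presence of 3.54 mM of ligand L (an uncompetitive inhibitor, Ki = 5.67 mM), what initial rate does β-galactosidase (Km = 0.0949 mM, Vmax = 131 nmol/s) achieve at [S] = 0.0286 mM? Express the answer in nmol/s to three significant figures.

α = 1 + [I]/Ki = 1 + 3.54/5.67 = 1.624.
For an uncompetitive inhibitor, both parameters are divided by α, giving Vmax/α and Km/α: Km,app = 0.0584 mM, Vmax,app = 80.6 nmol/s.
v = Vmax,app·[S]/(Km,app + [S]) = 80.6 × 0.0286/(0.0584 + 0.0286) = 26.5 nmol/s.

26.5 nmol/s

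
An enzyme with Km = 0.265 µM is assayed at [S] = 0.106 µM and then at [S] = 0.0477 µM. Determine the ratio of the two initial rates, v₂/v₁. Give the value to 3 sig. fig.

0.534

Since Vmax cancels, v₂/v₁ = [S]₂(Km+[S]₁) / [S]₁(Km+[S]₂).
= 0.0477×(0.265+0.106) / (0.106×(0.265+0.0477)) = 0.01770/0.03315 = 0.534.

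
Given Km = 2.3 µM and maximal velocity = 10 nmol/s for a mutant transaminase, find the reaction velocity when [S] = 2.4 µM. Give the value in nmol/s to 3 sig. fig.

[S]/(Km+[S]) = 2.4/4.700 = 0.5106, the fractional saturation.
v = 0.5106 × Vmax = 0.5106 × 10 = 5.11 nmol/s.

5.11 nmol/s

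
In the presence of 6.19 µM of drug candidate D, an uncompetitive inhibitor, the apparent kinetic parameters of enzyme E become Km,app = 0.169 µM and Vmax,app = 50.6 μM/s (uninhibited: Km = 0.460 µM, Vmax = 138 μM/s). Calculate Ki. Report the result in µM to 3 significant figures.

3.58 µM

Uncompetitive: Vmax,app = Vmax/α (and Km,app = Km/α) with α = 1 + [I]/Ki.
α = Vmax/Vmax,app = 138/50.6 = 2.727.
Since α = 1 + [I]/Ki, [I]/Ki = 2.727 − 1 = 1.727 and Ki = 6.19/1.727 = 3.58 µM.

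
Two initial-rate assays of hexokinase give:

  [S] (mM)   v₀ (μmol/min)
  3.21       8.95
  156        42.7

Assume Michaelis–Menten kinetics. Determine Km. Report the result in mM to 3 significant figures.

13.4 mM

In reciprocal form, 1/v = (Km/Vmax)·(1/[S]) + 1/Vmax. The two points give (1/[S], 1/v) = (0.3115, 0.1117) and (0.006410, 0.02342).
Slope = (0.1117 − 0.02342)/(0.3115 − 0.006410) = 0.2894; intercept = 0.1117 − 0.2894×0.3115 = 0.02156.
Vmax = 1/intercept = 46.4 μmol/min; Km = slope × Vmax = 0.2894 × 46.4 = 13.4 mM.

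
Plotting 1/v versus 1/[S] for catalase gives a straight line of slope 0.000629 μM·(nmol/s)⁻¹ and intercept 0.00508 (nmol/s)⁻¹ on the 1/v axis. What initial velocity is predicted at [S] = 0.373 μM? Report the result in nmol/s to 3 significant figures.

148 nmol/s

The y-intercept is 1/Vmax, so Vmax = 1/0.00508 = 197 nmol/s.
The slope is Km/Vmax, so Km = 0.000629 × 197 = 0.124 μM.
Then v = 197 × 0.373/(0.124 + 0.373) = 148 nmol/s.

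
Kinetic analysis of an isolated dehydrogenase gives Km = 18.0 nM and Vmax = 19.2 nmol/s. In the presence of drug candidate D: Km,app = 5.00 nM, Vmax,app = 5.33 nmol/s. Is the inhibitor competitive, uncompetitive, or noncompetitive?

Both Km and Vmax decrease by the same factor (~3.60-fold) — characteristic of uncompetitive inhibition.

uncompetitive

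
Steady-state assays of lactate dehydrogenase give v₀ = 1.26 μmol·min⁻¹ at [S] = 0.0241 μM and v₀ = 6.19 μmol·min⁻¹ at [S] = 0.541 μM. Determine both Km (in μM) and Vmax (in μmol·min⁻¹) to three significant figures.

Km = 0.121 μM; Vmax = 7.57 μmol·min⁻¹

From v = Vmax[S]/(Km+[S]), each point gives Vmax = v(Km+[S])/[S].
Equating: 1.26(Km+0.0241)/0.0241 = 6.19(Km+0.541)/0.541.
52.28·Km + 1.26 = 11.44·Km + 6.19, so (52.28 − 11.44)·Km = 6.19 − 1.26.
Km = 4.930/40.84 = 0.121 μM; then Vmax = 1.26(0.121+0.0241)/0.0241 = 7.57 μmol·min⁻¹.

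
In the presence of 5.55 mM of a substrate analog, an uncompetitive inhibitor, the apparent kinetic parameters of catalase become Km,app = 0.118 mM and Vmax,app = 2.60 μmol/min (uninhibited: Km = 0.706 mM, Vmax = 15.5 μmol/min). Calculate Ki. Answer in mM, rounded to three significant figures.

Uncompetitive: Vmax,app = Vmax/α (and Km,app = Km/α) with α = 1 + [I]/Ki.
α = Vmax/Vmax,app = 15.5/2.60 = 5.962.
Ki = [I]/(α − 1) = 5.55/4.962 = 1.12 mM.

1.12 mM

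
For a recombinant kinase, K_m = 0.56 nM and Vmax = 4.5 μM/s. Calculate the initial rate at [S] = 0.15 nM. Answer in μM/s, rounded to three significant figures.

0.951 μM/s

v = Vmax·[S]/(Km + [S]) = 4.5 × 0.15 / (0.56 + 0.15)
  = 0.6750 / 0.7100 = 0.951 μM/s.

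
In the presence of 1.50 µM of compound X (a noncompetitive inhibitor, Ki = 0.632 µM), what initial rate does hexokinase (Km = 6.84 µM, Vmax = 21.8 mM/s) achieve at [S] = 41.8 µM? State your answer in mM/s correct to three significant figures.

α = 1 + [I]/Ki = 1 + 1.50/0.632 = 3.373.
For a noncompetitive inhibitor, Vmax is reduced to Vmax/α while Km is unchanged: Km,app = 6.84 µM, Vmax,app = 6.46 mM/s.
v = Vmax,app·[S]/(Km,app + [S]) = 6.46 × 41.8/(6.84 + 41.8) = 5.55 mM/s.

5.55 mM/s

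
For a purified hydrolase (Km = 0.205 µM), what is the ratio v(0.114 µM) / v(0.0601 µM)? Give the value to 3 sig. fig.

Since Vmax cancels, v₂/v₁ = [S]₂(Km+[S]₁) / [S]₁(Km+[S]₂).
= 0.114×(0.205+0.0601) / (0.0601×(0.205+0.114)) = 0.03022/0.01917 = 1.58.

1.58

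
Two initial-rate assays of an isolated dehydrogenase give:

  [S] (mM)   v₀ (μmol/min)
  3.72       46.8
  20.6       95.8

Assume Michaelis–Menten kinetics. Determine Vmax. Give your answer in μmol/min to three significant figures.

In reciprocal form, 1/v = (Km/Vmax)·(1/[S]) + 1/Vmax. The two points give (1/[S], 1/v) = (0.2688, 0.02137) and (0.04854, 0.01044).
Slope = (0.02137 − 0.01044)/(0.2688 − 0.04854) = 0.04962; intercept = 0.02137 − 0.04962×0.2688 = 0.008030.
Vmax = 1/intercept = 125 μmol/min; Km = slope × Vmax = 0.04962 × 125 = 6.18 mM.

125 μmol/min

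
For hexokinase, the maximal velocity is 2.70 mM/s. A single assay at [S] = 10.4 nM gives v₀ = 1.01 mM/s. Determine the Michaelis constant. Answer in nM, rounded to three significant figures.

From v = Vmax[S]/(Km+[S]), Km = [S](Vmax − v)/v.
Km = 10.4 × (2.70 − 1.01) / 1.01 = 17.58/1.01 = 17.4 nM.

17.4 nM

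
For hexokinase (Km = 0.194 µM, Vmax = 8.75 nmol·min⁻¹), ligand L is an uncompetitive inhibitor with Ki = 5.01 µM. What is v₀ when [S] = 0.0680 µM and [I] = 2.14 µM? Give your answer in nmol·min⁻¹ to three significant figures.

α = 1 + [I]/Ki = 1 + 2.14/5.01 = 1.427.
For an uncompetitive inhibitor, both parameters are divided by α, giving Vmax/α and Km/α: Km,app = 0.136 µM, Vmax,app = 6.13 nmol·min⁻¹.
v = Vmax,app·[S]/(Km,app + [S]) = 6.13 × 0.0680/(0.136 + 0.0680) = 2.04 nmol·min⁻¹.

2.04 nmol·min⁻¹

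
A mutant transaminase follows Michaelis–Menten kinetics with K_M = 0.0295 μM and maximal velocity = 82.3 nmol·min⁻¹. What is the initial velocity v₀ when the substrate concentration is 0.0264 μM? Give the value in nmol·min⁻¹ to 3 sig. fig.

v = Vmax·[S]/(Km + [S]) = 82.3 × 0.0264 / (0.0295 + 0.0264)
  = 2.173 / 0.05590 = 38.9 nmol·min⁻¹.

38.9 nmol·min⁻¹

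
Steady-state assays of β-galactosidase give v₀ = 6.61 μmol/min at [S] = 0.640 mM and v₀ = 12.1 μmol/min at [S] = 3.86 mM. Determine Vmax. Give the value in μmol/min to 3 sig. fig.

14.5 μmol/min

In reciprocal form, 1/v = (Km/Vmax)·(1/[S]) + 1/Vmax. The two points give (1/[S], 1/v) = (1.562, 0.1513) and (0.2591, 0.08264).
Slope = (0.1513 − 0.08264)/(1.562 − 0.2591) = 0.05266; intercept = 0.1513 − 0.05266×1.562 = 0.06900.
Vmax = 1/intercept = 14.5 μmol/min; Km = slope × Vmax = 0.05266 × 14.5 = 0.763 mM.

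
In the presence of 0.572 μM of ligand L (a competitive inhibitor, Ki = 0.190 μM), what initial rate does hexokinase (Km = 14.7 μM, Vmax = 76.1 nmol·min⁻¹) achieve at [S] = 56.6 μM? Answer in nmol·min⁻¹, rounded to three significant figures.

37.3 nmol·min⁻¹

α = 1 + [I]/Ki = 1 + 0.572/0.190 = 4.011.
For a competitive inhibitor, Vmax is unchanged and the apparent Km becomes α·Km: Km,app = 59.0 μM, Vmax,app = 76.1 nmol·min⁻¹.
v = Vmax,app·[S]/(Km,app + [S]) = 76.1 × 56.6/(59.0 + 56.6) = 37.3 nmol·min⁻¹.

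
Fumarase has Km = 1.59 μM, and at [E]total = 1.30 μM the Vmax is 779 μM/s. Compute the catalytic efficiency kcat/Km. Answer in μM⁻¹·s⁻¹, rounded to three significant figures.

377 μM⁻¹·s⁻¹

kcat = Vmax/[E]total = 779/1.30 = 599 s⁻¹.
kcat/Km = 599/1.59 = 377 μM⁻¹·s⁻¹.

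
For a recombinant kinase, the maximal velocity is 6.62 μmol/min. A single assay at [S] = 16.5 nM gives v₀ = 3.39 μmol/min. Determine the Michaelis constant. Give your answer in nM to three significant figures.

15.7 nM

v/Vmax = 3.39/6.62 = 0.5121 = [S]/(Km+[S]).
So Km + [S] = [S]/0.5121 = 32.22 nM, giving Km = 32.22 − 16.5 = 15.7 nM.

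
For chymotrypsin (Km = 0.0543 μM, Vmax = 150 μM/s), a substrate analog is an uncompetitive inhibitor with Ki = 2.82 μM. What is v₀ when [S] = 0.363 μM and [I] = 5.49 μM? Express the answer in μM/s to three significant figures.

With α = 1 + [I]/Ki = 1 + 5.49/2.82 = 2.947, the uncompetitive rate law is v = (Vmax/α)·[S] / (Km/α + [S]).
v = (150/2.947)×0.363 / (0.0543/2.947 + 0.363) = 18.48/0.3814 = 48.4 μM/s.

48.4 μM/s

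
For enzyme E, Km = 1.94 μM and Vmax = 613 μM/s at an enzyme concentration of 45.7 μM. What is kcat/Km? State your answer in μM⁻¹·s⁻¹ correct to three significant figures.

6.91 μM⁻¹·s⁻¹

kcat = Vmax/[E]total = 613/45.7 = 13.4 s⁻¹.
kcat/Km = 13.4/1.94 = 6.91 μM⁻¹·s⁻¹.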